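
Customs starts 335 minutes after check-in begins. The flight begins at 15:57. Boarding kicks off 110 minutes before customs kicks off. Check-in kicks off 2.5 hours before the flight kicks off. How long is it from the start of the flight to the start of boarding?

Check-in starts at 15:57 − 150 min = 13:27.
Customs starts at 13:27 + 335 min = 19:02.
Boarding starts at 19:02 − 110 min = 17:12.
From 15:57 to 17:12 is 1 h 15 min.

1 h 15 min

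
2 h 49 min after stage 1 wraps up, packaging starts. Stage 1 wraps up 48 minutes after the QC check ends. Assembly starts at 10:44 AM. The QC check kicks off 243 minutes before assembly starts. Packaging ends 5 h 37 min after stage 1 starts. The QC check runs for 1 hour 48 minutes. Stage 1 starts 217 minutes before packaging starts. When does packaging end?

2:06 PM

The QC check starts at 10:44 AM − 243 min = 6:41 AM.
The QC check ends at 6:41 AM + 108 min = 8:29 AM.
Stage 1 ends at 8:29 AM + 48 min = 9:17 AM.
Packaging starts at 9:17 AM + 169 min = 12:06 PM.
Stage 1 starts at 12:06 PM − 217 min = 8:29 AM.
Packaging ends at 8:29 AM + 337 min = 2:06 PM.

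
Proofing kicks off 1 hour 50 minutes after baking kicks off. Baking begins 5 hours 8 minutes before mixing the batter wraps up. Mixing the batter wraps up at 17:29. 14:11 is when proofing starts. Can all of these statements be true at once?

Baking starts at 17:29 − 308 min = 12:21.
Proofing starts at 12:21 + 110 min = 14:11.
That matches the stated 14:11, so the schedule is consistent.

Yes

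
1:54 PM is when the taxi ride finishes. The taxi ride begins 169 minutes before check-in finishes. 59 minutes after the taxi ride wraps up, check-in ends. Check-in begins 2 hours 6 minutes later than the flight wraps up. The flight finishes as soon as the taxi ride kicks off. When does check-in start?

Check-in ends at 1:54 PM + 59 min = 2:53 PM.
The taxi ride starts at 2:53 PM − 169 min = 12:04 PM.
So the flight ends at 12:04 PM.
Check-in starts at 12:04 PM + 126 min = 2:10 PM.

2:10 PM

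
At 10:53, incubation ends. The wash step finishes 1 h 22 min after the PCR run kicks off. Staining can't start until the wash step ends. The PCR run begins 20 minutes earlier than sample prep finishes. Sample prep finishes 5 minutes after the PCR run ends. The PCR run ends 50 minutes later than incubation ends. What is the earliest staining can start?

The PCR run ends at 10:53 + 50 min = 11:43.
Sample prep ends at 11:43 + 5 min = 11:48.
The PCR run starts at 11:48 − 20 min = 11:28.
The wash step ends at 11:28 + 82 min = 12:50.
Staining is bounded by the wash step, so the earliest it can start is 12:50.

12:50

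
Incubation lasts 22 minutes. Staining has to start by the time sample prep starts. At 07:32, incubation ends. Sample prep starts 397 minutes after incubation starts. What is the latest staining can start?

13:47

Incubation starts at 07:32 − 22 min = 07:10.
Sample prep starts at 07:10 + 397 min = 13:47.
Staining is bounded by sample prep, so the latest it can start is 13:47.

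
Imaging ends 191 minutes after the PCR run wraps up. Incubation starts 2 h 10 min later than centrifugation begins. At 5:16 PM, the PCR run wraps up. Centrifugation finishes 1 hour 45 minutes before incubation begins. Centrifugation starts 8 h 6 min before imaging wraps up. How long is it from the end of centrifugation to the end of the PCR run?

4 h 30 min

Imaging ends at 5:16 PM + 191 min = 8:27 PM.
Centrifugation starts at 8:27 PM − 486 min = 12:21 PM.
Incubation starts at 12:21 PM + 130 min = 2:31 PM.
Centrifugation ends at 2:31 PM − 105 min = 12:46 PM.
From 12:46 PM to 5:16 PM is 4 h 30 min.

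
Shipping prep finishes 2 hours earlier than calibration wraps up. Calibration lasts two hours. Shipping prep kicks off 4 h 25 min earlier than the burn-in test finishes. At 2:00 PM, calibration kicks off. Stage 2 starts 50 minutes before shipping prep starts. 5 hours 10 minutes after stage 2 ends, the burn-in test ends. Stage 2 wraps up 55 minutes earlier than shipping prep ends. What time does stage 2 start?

Calibration ends at 2:00 PM + 120 min = 4:00 PM.
Shipping prep ends at 4:00 PM − 120 min = 2:00 PM.
Stage 2 ends at 2:00 PM − 55 min = 1:05 PM.
The burn-in test ends at 1:05 PM + 310 min = 6:15 PM.
Shipping prep starts at 6:15 PM − 265 min = 1:50 PM.
Stage 2 starts at 1:50 PM − 50 min = 1:00 PM.

1:00 PM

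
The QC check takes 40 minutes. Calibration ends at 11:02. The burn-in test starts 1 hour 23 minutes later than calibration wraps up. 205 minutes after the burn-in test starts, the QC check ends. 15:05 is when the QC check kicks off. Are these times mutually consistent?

No

The burn-in test starts at 11:02 + 83 min = 12:25.
The QC check ends at 12:25 + 205 min = 15:50.
The QC check starts at 15:50 − 40 min = 15:10.
But the QC check is also said to start at 15:05 — a 5-minute conflict.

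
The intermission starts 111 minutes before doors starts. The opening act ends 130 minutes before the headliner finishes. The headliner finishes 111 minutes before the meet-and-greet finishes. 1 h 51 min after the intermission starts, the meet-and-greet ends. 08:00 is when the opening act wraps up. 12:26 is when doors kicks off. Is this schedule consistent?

No

The intermission starts at 12:26 − 111 min = 10:35.
The meet-and-greet ends at 10:35 + 111 min = 12:26.
The headliner ends at 12:26 − 111 min = 10:35.
The opening act ends at 10:35 − 130 min = 08:25.
But the opening act is also said to end at 08:00 — a 25-minute conflict.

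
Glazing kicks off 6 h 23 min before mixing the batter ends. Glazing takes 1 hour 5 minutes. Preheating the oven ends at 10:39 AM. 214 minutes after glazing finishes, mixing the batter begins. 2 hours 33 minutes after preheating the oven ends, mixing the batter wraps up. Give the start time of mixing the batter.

11:28 AM

Mixing the batter ends at 10:39 AM + 153 min = 1:12 PM.
Glazing starts at 1:12 PM − 383 min = 6:49 AM.
Glazing ends at 6:49 AM + 65 min = 7:54 AM.
Mixing the batter starts at 7:54 AM + 214 min = 11:28 AM.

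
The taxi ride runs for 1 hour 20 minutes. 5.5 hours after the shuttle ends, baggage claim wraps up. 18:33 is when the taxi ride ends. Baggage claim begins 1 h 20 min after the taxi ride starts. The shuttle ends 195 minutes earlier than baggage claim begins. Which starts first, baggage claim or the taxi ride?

The taxi ride starts at 18:33 − 80 min = 17:13.
Baggage claim starts at 17:13 + 80 min = 18:33.
Baggage claim starts at 18:33 and the taxi ride starts at 17:13, so the taxi ride is first.

the taxi ride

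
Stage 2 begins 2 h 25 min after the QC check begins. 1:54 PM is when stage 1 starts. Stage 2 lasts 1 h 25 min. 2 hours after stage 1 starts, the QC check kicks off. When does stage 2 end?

7:44 PM

The QC check starts at 1:54 PM + 120 min = 3:54 PM.
Stage 2 starts at 3:54 PM + 145 min = 6:19 PM.
Stage 2 ends at 6:19 PM + 85 min = 7:44 PM.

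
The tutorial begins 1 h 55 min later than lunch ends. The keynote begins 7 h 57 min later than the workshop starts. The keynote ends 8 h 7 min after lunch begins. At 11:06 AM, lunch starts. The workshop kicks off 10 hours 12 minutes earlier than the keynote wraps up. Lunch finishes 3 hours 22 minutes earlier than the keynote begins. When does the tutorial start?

The keynote ends at 11:06 AM + 487 min = 7:13 PM.
The workshop starts at 7:13 PM − 612 min = 9:01 AM.
The keynote starts at 9:01 AM + 477 min = 4:58 PM.
Lunch ends at 4:58 PM − 202 min = 1:36 PM.
The tutorial starts at 1:36 PM + 115 min = 3:31 PM.

3:31 PM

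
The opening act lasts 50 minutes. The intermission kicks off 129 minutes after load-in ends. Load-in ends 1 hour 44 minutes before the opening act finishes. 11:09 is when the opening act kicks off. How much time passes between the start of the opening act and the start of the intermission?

1 hour 15 minutes

The opening act ends at 11:09 + 50 min = 11:59.
Load-in ends at 11:59 − 104 min = 10:15.
The intermission starts at 10:15 + 129 min = 12:24.
From 11:09 to 12:24 is 1 hour 15 minutes.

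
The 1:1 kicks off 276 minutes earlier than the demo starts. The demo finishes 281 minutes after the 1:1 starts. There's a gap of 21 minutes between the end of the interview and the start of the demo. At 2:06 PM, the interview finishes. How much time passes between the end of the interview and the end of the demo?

26 minutes

The demo starts at 2:06 PM + 21 min = 2:27 PM.
The 1:1 starts at 2:27 PM − 276 min = 9:51 AM.
The demo ends at 9:51 AM + 281 min = 2:32 PM.
From 2:06 PM to 2:32 PM is 26 minutes.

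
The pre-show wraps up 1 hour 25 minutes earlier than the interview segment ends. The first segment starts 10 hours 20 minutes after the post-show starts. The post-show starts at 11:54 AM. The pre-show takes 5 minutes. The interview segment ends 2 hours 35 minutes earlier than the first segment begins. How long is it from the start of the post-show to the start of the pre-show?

The first segment starts at 11:54 AM + 620 min = 10:14 PM.
The interview segment ends at 10:14 PM − 155 min = 7:39 PM.
The pre-show ends at 7:39 PM − 85 min = 6:14 PM.
The pre-show starts at 6:14 PM − 5 min = 6:09 PM.
From 11:54 AM to 6:09 PM is 6 hours 15 minutes.

6 hours 15 minutes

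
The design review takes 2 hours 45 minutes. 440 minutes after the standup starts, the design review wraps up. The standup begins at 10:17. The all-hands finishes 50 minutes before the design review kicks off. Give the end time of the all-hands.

The design review ends at 10:17 + 440 min = 17:37.
The design review starts at 17:37 − 165 min = 14:52.
The all-hands ends at 14:52 − 50 min = 14:02.

14:02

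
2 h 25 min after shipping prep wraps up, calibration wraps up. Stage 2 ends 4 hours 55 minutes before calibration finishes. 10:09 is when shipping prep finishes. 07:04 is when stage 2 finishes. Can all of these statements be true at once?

Calibration ends at 10:09 + 145 min = 12:34.
Stage 2 ends at 12:34 − 295 min = 07:39.
But stage 2 is also said to end at 07:04 — a 35-minute conflict.

No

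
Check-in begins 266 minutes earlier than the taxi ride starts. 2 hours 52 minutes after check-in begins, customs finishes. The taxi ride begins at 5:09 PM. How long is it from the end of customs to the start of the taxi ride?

1 h 34 min

Check-in starts at 5:09 PM − 266 min = 12:43 PM.
Customs ends at 12:43 PM + 172 min = 3:35 PM.
From 3:35 PM to 5:09 PM is 1 h 34 min.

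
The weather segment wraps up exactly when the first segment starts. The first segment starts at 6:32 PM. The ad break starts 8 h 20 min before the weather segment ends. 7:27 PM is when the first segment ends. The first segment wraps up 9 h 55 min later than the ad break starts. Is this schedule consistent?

No

The weather segment ends at 6:32 PM.
The ad break starts at 6:32 PM − 500 min = 10:12 AM.
The first segment ends at 10:12 AM + 595 min = 8:07 PM.
But the first segment is also said to end at 7:27 PM — a 40-minute conflict.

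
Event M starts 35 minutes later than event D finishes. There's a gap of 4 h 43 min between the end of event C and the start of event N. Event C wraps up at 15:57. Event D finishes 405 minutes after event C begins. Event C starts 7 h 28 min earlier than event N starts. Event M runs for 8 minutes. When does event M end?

Event N starts at 15:57 + 283 min = 20:40.
Event C starts at 20:40 − 448 min = 13:12.
Event D ends at 13:12 + 405 min = 19:57.
Event M starts at 19:57 + 35 min = 20:32.
Event M ends at 20:32 + 8 min = 20:40.

20:40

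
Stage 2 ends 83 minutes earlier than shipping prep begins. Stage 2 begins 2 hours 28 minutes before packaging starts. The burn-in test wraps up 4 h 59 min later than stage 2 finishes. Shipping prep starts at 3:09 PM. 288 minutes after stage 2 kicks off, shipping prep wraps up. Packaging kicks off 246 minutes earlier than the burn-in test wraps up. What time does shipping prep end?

Stage 2 ends at 3:09 PM − 83 min = 1:46 PM.
The burn-in test ends at 1:46 PM + 299 min = 6:45 PM.
Packaging starts at 6:45 PM − 246 min = 2:39 PM.
Stage 2 starts at 2:39 PM − 148 min = 12:11 PM.
Shipping prep ends at 12:11 PM + 288 min = 4:59 PM.

4:59 PM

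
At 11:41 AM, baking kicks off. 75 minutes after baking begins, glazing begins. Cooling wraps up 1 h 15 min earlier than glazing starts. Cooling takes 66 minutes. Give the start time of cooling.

10:35 AM

Glazing starts at 11:41 AM + 75 min = 12:56 PM.
Cooling ends at 12:56 PM − 75 min = 11:41 AM.
Cooling starts at 11:41 AM − 66 min = 10:35 AM.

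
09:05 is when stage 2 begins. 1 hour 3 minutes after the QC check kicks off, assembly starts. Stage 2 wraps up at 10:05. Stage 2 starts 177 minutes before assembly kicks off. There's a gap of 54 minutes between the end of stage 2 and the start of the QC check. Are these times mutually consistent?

The QC check starts at 10:05 + 54 min = 10:59.
Assembly starts at 10:59 + 63 min = 12:02.
Stage 2 starts at 12:02 − 177 min = 09:05.
That matches the stated 09:05, so the schedule is consistent.

Yes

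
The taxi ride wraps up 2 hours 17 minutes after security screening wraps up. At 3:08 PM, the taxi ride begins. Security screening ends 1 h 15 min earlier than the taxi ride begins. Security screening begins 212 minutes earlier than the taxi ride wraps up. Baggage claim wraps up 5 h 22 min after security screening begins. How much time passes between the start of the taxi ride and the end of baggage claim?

2 hours 52 minutes

Security screening ends at 3:08 PM − 75 min = 1:53 PM.
The taxi ride ends at 1:53 PM + 137 min = 4:10 PM.
Security screening starts at 4:10 PM − 212 min = 12:38 PM.
Baggage claim ends at 12:38 PM + 322 min = 6:00 PM.
From 3:08 PM to 6:00 PM is 2 hours 52 minutes.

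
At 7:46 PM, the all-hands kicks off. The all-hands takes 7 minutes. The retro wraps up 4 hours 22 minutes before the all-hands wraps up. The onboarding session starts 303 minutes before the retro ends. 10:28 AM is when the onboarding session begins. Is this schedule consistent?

The all-hands ends at 7:46 PM + 7 min = 7:53 PM.
The retro ends at 7:53 PM − 262 min = 3:31 PM.
The onboarding session starts at 3:31 PM − 303 min = 10:28 AM.
That matches the stated 10:28 AM, so the schedule is consistent.

Yes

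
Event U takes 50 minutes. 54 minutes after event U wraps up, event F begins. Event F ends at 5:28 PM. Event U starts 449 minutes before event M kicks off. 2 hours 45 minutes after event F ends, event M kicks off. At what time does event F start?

Event M starts at 5:28 PM + 165 min = 8:13 PM.
Event U starts at 8:13 PM − 449 min = 12:44 PM.
Event U ends at 12:44 PM + 50 min = 1:34 PM.
Event F starts at 1:34 PM + 54 min = 2:28 PM.

2:28 PM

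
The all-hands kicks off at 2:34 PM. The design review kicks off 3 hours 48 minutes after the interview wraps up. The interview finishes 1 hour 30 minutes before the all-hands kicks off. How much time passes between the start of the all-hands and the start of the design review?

The interview ends at 2:34 PM − 90 min = 1:04 PM.
The design review starts at 1:04 PM + 228 min = 4:52 PM.
From 2:34 PM to 4:52 PM is 138 minutes.

138 minutes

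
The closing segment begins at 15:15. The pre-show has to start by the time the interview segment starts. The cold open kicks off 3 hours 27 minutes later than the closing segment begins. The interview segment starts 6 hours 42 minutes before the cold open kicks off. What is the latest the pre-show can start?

12:00

The cold open starts at 15:15 + 207 min = 18:42.
The interview segment starts at 18:42 − 402 min = 12:00.
The pre-show is bounded by the interview segment, so the latest it can start is 12:00.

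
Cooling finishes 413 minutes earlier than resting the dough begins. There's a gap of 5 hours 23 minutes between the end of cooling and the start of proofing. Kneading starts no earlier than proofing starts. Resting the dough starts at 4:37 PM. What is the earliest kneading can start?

Cooling ends at 4:37 PM − 413 min = 9:44 AM.
Proofing starts at 9:44 AM + 323 min = 3:07 PM.
Kneading is bounded by proofing, so the earliest it can start is 3:07 PM.

3:07 PM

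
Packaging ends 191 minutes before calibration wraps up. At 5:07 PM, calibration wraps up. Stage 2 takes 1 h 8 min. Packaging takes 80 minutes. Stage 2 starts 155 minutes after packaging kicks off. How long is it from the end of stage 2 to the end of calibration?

48 minutes

Packaging ends at 5:07 PM − 191 min = 1:56 PM.
Packaging starts at 1:56 PM − 80 min = 12:36 PM.
Stage 2 starts at 12:36 PM + 155 min = 3:11 PM.
Stage 2 ends at 3:11 PM + 68 min = 4:19 PM.
From 4:19 PM to 5:07 PM is 48 minutes.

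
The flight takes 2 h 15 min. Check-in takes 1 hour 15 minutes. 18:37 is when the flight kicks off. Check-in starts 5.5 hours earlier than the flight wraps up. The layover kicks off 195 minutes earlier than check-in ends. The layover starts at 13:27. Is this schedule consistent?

No

The flight ends at 18:37 + 135 min = 20:52.
Check-in starts at 20:52 − 330 min = 15:22.
Check-in ends at 15:22 + 75 min = 16:37.
The layover starts at 16:37 − 195 min = 13:22.
But the layover is also said to start at 13:27 — a 5-minute conflict.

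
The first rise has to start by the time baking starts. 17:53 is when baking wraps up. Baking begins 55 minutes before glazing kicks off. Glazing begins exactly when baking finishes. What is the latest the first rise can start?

16:58

Glazing starts at 17:53.
Baking starts at 17:53 − 55 min = 16:58.
The first rise is bounded by baking, so the latest it can start is 16:58.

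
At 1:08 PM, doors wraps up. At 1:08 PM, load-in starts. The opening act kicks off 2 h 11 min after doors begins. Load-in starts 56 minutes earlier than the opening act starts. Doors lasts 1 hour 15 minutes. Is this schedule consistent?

Doors starts at 1:08 PM − 75 min = 11:53 AM.
The opening act starts at 11:53 AM + 131 min = 2:04 PM.
Load-in starts at 2:04 PM − 56 min = 1:08 PM.
That matches the stated 1:08 PM, so the schedule is consistent.

Yes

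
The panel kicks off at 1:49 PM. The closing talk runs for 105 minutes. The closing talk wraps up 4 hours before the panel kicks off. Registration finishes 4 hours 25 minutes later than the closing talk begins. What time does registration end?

12:29 PM

The closing talk ends at 1:49 PM − 240 min = 9:49 AM.
The closing talk starts at 9:49 AM − 105 min = 8:04 AM.
Registration ends at 8:04 AM + 265 min = 12:29 PM.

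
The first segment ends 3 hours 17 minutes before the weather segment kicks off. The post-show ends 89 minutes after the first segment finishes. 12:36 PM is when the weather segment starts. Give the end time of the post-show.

The first segment ends at 12:36 PM − 197 min = 9:19 AM.
The post-show ends at 9:19 AM + 89 min = 10:48 AM.

10:48 AM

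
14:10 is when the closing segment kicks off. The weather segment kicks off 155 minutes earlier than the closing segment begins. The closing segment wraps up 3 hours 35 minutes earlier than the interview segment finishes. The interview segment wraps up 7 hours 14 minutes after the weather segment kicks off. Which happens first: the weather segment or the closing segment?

the weather segment

The weather segment starts at 14:10 − 155 min = 11:35.
The weather segment starts at 11:35 and the closing segment starts at 14:10, so the weather segment is first.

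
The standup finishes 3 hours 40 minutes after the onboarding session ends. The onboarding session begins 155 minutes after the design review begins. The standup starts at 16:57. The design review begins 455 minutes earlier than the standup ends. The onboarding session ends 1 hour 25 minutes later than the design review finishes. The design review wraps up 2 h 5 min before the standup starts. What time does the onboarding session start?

The design review ends at 16:57 − 125 min = 14:52.
The onboarding session ends at 14:52 + 85 min = 16:17.
The standup ends at 16:17 + 220 min = 19:57.
The design review starts at 19:57 − 455 min = 12:22.
The onboarding session starts at 12:22 + 155 min = 14:57.

14:57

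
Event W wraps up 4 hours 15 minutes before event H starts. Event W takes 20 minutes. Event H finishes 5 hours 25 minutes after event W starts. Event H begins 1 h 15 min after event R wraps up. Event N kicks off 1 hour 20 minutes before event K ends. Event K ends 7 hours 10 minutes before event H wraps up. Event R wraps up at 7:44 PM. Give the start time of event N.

1:19 PM

Event H starts at 7:44 PM + 75 min = 8:59 PM.
Event W ends at 8:59 PM − 255 min = 4:44 PM.
Event W starts at 4:44 PM − 20 min = 4:24 PM.
Event H ends at 4:24 PM + 325 min = 9:49 PM.
Event K ends at 9:49 PM − 430 min = 2:39 PM.
Event N starts at 2:39 PM − 80 min = 1:19 PM.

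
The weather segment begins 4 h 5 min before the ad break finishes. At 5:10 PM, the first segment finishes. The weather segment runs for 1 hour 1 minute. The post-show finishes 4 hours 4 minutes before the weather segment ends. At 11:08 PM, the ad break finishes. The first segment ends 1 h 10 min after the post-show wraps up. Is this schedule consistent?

Yes

The weather segment starts at 11:08 PM − 245 min = 7:03 PM.
The weather segment ends at 7:03 PM + 61 min = 8:04 PM.
The post-show ends at 8:04 PM − 244 min = 4:00 PM.
The first segment ends at 4:00 PM + 70 min = 5:10 PM.
That matches the stated 5:10 PM, so the schedule is consistent.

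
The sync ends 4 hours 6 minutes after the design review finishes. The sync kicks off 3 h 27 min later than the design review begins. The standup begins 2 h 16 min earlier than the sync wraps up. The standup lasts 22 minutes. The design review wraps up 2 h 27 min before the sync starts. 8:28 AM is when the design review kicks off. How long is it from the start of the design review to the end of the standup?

The sync starts at 8:28 AM + 207 min = 11:55 AM.
The design review ends at 11:55 AM − 147 min = 9:28 AM.
The sync ends at 9:28 AM + 246 min = 1:34 PM.
The standup starts at 1:34 PM − 136 min = 11:18 AM.
The standup ends at 11:18 AM + 22 min = 11:40 AM.
From 8:28 AM to 11:40 AM is 3 h 12 min.

3 h 12 min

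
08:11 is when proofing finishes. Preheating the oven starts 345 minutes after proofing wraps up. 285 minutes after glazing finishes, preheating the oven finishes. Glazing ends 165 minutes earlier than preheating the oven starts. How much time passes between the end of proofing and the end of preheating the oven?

Preheating the oven starts at 08:11 + 345 min = 13:56.
Glazing ends at 13:56 − 165 min = 11:11.
Preheating the oven ends at 11:11 + 285 min = 15:56.
From 08:11 to 15:56 is 7 h 45 min.

7 h 45 min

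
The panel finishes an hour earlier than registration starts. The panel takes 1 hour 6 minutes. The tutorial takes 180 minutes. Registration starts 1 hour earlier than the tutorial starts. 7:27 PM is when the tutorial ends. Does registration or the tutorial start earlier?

registration

The tutorial starts at 7:27 PM − 180 min = 4:27 PM.
Registration starts at 4:27 PM − 60 min = 3:27 PM.
Registration starts at 3:27 PM and the tutorial starts at 4:27 PM, so registration is first.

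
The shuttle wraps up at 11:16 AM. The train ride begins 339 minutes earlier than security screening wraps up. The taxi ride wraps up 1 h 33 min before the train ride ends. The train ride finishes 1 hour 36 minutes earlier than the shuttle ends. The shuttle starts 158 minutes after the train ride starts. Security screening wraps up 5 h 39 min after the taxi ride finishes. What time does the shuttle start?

The train ride ends at 11:16 AM − 96 min = 9:40 AM.
The taxi ride ends at 9:40 AM − 93 min = 8:07 AM.
Security screening ends at 8:07 AM + 339 min = 1:46 PM.
The train ride starts at 1:46 PM − 339 min = 8:07 AM.
The shuttle starts at 8:07 AM + 158 min = 10:45 AM.

10:45 AM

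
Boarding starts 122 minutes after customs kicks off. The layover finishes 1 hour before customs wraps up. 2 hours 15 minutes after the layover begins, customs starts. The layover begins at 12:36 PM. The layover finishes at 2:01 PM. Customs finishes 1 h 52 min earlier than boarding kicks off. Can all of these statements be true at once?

Customs starts at 12:36 PM + 135 min = 2:51 PM.
Boarding starts at 2:51 PM + 122 min = 4:53 PM.
Customs ends at 4:53 PM − 112 min = 3:01 PM.
The layover ends at 3:01 PM − 60 min = 2:01 PM.
That matches the stated 2:01 PM, so the schedule is consistent.

Yes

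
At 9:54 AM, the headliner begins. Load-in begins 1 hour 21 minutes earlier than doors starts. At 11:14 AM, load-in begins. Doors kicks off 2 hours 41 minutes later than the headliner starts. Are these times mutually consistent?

Doors starts at 9:54 AM + 161 min = 12:35 PM.
Load-in starts at 12:35 PM − 81 min = 11:14 AM.
That matches the stated 11:14 AM, so the schedule is consistent.

Yes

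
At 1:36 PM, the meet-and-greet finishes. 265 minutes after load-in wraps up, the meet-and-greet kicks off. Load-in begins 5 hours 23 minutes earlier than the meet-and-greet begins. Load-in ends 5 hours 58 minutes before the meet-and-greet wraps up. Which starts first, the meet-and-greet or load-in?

Load-in ends at 1:36 PM − 358 min = 7:38 AM.
The meet-and-greet starts at 7:38 AM + 265 min = 12:03 PM.
Load-in starts at 12:03 PM − 323 min = 6:40 AM.
The meet-and-greet starts at 12:03 PM and load-in starts at 6:40 AM, so load-in is first.

load-in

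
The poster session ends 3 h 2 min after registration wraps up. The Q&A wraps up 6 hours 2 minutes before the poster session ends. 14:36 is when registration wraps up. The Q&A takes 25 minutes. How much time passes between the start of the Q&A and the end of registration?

3 hours 25 minutes

The poster session ends at 14:36 + 182 min = 17:38.
The Q&A ends at 17:38 − 362 min = 11:36.
The Q&A starts at 11:36 − 25 min = 11:11.
From 11:11 to 14:36 is 3 hours 25 minutes.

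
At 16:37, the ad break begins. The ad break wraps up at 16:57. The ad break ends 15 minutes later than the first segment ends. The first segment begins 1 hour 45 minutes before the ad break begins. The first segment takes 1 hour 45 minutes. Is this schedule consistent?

The first segment starts at 16:37 − 105 min = 14:52.
The first segment ends at 14:52 + 105 min = 16:37.
The ad break ends at 16:37 + 15 min = 16:52.
But the ad break is also said to end at 16:57 — a 5-minute conflict.

No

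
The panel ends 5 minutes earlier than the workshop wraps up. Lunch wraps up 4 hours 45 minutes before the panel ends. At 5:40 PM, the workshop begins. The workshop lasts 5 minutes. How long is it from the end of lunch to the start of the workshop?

4 h 45 min

The workshop ends at 5:40 PM + 5 min = 5:45 PM.
The panel ends at 5:45 PM − 5 min = 5:40 PM.
Lunch ends at 5:40 PM − 285 min = 12:55 PM.
From 12:55 PM to 5:40 PM is 4 h 45 min.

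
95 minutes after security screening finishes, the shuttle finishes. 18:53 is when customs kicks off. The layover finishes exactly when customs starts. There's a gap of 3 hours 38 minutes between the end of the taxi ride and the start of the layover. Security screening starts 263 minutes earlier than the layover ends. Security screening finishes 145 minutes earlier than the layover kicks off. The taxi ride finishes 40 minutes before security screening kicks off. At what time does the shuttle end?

The layover ends at 18:53.
Security screening starts at 18:53 − 263 min = 14:30.
The taxi ride ends at 14:30 − 40 min = 13:50.
The layover starts at 13:50 + 218 min = 17:28.
Security screening ends at 17:28 − 145 min = 15:03.
The shuttle ends at 15:03 + 95 min = 16:38.

16:38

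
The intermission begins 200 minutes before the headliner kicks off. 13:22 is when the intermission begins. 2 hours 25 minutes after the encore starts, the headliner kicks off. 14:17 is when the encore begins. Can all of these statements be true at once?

Yes

The headliner starts at 14:17 + 145 min = 16:42.
The intermission starts at 16:42 − 200 min = 13:22.
That matches the stated 13:22, so the schedule is consistent.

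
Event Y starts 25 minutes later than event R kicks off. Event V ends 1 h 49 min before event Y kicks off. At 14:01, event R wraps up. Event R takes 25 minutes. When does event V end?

Event R starts at 14:01 − 25 min = 13:36.
Event Y starts at 13:36 + 25 min = 14:01.
Event V ends at 14:01 − 109 min = 12:12.

12:12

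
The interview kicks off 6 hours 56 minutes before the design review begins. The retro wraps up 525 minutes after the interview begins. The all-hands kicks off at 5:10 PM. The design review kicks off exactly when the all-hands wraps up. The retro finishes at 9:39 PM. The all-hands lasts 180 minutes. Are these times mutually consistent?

No

The all-hands ends at 5:10 PM + 180 min = 8:10 PM.
So the design review starts at 8:10 PM.
The interview starts at 8:10 PM − 416 min = 1:14 PM.
The retro ends at 1:14 PM + 525 min = 9:59 PM.
But the retro is also said to end at 9:39 PM — a 20-minute conflict.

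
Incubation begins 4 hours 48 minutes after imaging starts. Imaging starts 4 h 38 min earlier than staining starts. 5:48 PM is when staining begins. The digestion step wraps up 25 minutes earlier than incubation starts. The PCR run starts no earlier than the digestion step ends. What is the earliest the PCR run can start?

5:33 PM

Imaging starts at 5:48 PM − 278 min = 1:10 PM.
Incubation starts at 1:10 PM + 288 min = 5:58 PM.
The digestion step ends at 5:58 PM − 25 min = 5:33 PM.
The PCR run is bounded by the digestion step, so the earliest it can start is 5:33 PM.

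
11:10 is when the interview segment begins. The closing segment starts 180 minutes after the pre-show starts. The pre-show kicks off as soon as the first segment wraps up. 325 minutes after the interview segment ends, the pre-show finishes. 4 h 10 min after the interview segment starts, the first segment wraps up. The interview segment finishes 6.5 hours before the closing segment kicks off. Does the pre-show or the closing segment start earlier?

the pre-show

The first segment ends at 11:10 + 250 min = 15:20.
So the pre-show starts at 15:20.
The closing segment starts at 15:20 + 180 min = 18:20.
The pre-show starts at 15:20 and the closing segment starts at 18:20, so the pre-show is first.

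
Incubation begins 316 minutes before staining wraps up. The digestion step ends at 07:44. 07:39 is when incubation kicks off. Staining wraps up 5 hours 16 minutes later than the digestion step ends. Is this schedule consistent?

Staining ends at 07:44 + 316 min = 13:00.
Incubation starts at 13:00 − 316 min = 07:44.
But incubation is also said to start at 07:39 — a 5-minute conflict.

No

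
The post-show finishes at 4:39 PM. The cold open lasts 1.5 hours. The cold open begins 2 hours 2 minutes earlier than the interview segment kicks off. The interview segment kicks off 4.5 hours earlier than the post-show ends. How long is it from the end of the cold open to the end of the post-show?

302 minutes

The interview segment starts at 4:39 PM − 270 min = 12:09 PM.
The cold open starts at 12:09 PM − 122 min = 10:07 AM.
The cold open ends at 10:07 AM + 90 min = 11:37 AM.
From 11:37 AM to 4:39 PM is 302 minutes.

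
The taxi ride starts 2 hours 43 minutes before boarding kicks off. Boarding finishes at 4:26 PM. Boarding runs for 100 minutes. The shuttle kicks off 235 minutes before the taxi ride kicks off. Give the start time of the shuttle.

Boarding starts at 4:26 PM − 100 min = 2:46 PM.
The taxi ride starts at 2:46 PM − 163 min = 12:03 PM.
The shuttle starts at 12:03 PM − 235 min = 8:08 AM.

8:08 AM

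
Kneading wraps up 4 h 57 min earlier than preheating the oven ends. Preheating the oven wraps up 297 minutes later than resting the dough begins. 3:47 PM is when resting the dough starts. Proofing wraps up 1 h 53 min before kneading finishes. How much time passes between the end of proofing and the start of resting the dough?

1 hour 53 minutes

Preheating the oven ends at 3:47 PM + 297 min = 8:44 PM.
Kneading ends at 8:44 PM − 297 min = 3:47 PM.
Proofing ends at 3:47 PM − 113 min = 1:54 PM.
From 1:54 PM to 3:47 PM is 1 hour 53 minutes.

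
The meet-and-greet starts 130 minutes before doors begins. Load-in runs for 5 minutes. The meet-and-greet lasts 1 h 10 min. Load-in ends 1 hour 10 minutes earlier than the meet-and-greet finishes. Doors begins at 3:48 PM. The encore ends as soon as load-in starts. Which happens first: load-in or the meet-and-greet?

The meet-and-greet starts at 3:48 PM − 130 min = 1:38 PM.
The meet-and-greet ends at 1:38 PM + 70 min = 2:48 PM.
Load-in ends at 2:48 PM − 70 min = 1:38 PM.
Load-in starts at 1:38 PM − 5 min = 1:33 PM.
Load-in starts at 1:33 PM and the meet-and-greet starts at 1:38 PM, so load-in is first.

load-in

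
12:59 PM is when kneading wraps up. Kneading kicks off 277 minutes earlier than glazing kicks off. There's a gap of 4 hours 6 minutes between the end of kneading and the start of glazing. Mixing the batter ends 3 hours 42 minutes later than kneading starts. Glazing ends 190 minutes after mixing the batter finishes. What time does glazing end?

Glazing starts at 12:59 PM + 246 min = 5:05 PM.
Kneading starts at 5:05 PM − 277 min = 12:28 PM.
Mixing the batter ends at 12:28 PM + 222 min = 4:10 PM.
Glazing ends at 4:10 PM + 190 min = 7:20 PM.

7:20 PM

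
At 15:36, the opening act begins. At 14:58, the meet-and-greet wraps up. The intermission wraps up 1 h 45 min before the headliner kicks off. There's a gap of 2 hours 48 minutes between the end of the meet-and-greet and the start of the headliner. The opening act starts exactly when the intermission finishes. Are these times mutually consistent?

The headliner starts at 14:58 + 168 min = 17:46.
The intermission ends at 17:46 − 105 min = 16:01.
So the opening act starts at 16:01.
But the opening act is also said to start at 15:36 — a 25-minute conflict.

No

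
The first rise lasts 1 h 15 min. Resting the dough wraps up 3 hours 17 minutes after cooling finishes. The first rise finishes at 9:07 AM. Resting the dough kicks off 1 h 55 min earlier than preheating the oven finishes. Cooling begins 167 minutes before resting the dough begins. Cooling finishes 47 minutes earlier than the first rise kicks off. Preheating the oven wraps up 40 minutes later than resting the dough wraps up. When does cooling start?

6:20 AM

The first rise starts at 9:07 AM − 75 min = 7:52 AM.
Cooling ends at 7:52 AM − 47 min = 7:05 AM.
Resting the dough ends at 7:05 AM + 197 min = 10:22 AM.
Preheating the oven ends at 10:22 AM + 40 min = 11:02 AM.
Resting the dough starts at 11:02 AM − 115 min = 9:07 AM.
Cooling starts at 9:07 AM − 167 min = 6:20 AM.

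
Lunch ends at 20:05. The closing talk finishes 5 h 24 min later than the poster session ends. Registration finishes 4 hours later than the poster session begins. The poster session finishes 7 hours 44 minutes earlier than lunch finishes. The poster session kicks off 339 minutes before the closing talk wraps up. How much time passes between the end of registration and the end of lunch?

The poster session ends at 20:05 − 464 min = 12:21.
The closing talk ends at 12:21 + 324 min = 17:45.
The poster session starts at 17:45 − 339 min = 12:06.
Registration ends at 12:06 + 240 min = 16:06.
From 16:06 to 20:05 is 239 minutes.

239 minutes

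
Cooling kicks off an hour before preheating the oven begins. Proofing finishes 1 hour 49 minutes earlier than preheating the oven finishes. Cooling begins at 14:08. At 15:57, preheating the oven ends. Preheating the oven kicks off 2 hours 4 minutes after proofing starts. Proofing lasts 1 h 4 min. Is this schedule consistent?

Proofing ends at 15:57 − 109 min = 14:08.
Proofing starts at 14:08 − 64 min = 13:04.
Preheating the oven starts at 13:04 + 124 min = 15:08.
Cooling starts at 15:08 − 60 min = 14:08.
That matches the stated 14:08, so the schedule is consistent.

Yes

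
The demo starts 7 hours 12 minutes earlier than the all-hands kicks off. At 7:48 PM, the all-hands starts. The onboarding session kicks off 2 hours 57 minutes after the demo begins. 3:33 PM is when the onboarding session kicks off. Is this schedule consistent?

The demo starts at 7:48 PM − 432 min = 12:36 PM.
The onboarding session starts at 12:36 PM + 177 min = 3:33 PM.
That matches the stated 3:33 PM, so the schedule is consistent.

Yes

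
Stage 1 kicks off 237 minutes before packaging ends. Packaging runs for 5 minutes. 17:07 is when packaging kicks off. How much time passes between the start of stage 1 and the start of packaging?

3 h 52 min

Packaging ends at 17:07 + 5 min = 17:12.
Stage 1 starts at 17:12 − 237 min = 13:15.
From 13:15 to 17:07 is 3 h 52 min.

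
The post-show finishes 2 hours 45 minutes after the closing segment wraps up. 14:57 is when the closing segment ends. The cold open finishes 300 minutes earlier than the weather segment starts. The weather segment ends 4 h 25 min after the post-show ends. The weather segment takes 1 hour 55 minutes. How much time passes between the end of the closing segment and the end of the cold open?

The post-show ends at 14:57 + 165 min = 17:42.
The weather segment ends at 17:42 + 265 min = 22:07.
The weather segment starts at 22:07 − 115 min = 20:12.
The cold open ends at 20:12 − 300 min = 15:12.
From 14:57 to 15:12 is 15 minutes.

15 minutes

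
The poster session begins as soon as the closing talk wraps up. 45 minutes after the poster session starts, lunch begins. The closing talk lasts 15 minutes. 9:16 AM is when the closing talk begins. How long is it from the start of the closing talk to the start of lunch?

The closing talk ends at 9:16 AM + 15 min = 9:31 AM.
So the poster session starts at 9:31 AM.
Lunch starts at 9:31 AM + 45 min = 10:16 AM.
From 9:16 AM to 10:16 AM is an hour.

an hour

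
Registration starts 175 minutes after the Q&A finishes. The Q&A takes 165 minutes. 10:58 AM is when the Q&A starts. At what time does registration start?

4:38 PM

The Q&A ends at 10:58 AM + 165 min = 1:43 PM.
Registration starts at 1:43 PM + 175 min = 4:38 PM.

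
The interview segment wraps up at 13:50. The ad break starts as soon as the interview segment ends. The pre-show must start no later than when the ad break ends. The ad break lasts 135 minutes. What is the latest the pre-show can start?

The ad break starts at 13:50.
The ad break ends at 13:50 + 135 min = 16:05.
The pre-show is bounded by the ad break, so the latest it can start is 16:05.

16:05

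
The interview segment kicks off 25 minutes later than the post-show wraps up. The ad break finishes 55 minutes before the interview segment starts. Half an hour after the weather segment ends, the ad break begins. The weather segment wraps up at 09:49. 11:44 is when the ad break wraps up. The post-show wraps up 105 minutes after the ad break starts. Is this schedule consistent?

The ad break starts at 09:49 + 30 min = 10:19.
The post-show ends at 10:19 + 105 min = 12:04.
The interview segment starts at 12:04 + 25 min = 12:29.
The ad break ends at 12:29 − 55 min = 11:34.
But the ad break is also said to end at 11:44 — a 10-minute conflict.

No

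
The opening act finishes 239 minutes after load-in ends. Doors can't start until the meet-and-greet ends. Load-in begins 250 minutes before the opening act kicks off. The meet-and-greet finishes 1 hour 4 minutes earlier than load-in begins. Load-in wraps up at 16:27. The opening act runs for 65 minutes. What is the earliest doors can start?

The opening act ends at 16:27 + 239 min = 20:26.
The opening act starts at 20:26 − 65 min = 19:21.
Load-in starts at 19:21 − 250 min = 15:11.
The meet-and-greet ends at 15:11 − 64 min = 14:07.
Doors is bounded by the meet-and-greet, so the earliest it can start is 14:07.

14:07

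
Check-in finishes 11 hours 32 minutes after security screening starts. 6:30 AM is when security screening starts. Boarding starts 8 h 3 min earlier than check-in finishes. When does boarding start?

9:59 AM

Check-in ends at 6:30 AM + 692 min = 6:02 PM.
Boarding starts at 6:02 PM − 483 min = 9:59 AM.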